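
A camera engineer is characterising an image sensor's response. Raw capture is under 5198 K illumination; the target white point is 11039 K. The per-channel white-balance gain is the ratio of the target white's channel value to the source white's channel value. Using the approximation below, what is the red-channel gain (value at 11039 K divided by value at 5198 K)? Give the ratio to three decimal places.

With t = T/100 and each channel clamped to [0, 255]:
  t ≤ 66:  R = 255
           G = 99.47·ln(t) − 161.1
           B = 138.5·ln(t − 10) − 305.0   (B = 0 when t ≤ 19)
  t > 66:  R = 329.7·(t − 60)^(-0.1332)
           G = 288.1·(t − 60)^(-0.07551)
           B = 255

At 5198 K (t = 51.98):
  R = 255 by definition for t ≤ 66.
At 11039 K (t = 110.39):
  R = 329.7·(110.39 − 60)^(-0.1332) = 329.7·50.39^(-0.1332) = 329.7·0.59326 = 195.599.
Gain = 195.599 / 255.000 = 0.7671 → 0.767.

0.767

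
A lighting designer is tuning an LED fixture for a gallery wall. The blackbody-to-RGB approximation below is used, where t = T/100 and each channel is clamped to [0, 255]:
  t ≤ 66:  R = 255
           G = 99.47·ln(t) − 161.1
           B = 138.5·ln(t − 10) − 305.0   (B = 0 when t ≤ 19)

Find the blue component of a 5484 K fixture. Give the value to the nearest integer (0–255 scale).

222

t = 5484/100 = 54.84; the t ≤ 66 branch applies.
B = 138.5·ln(54.84 − 10) − 305.0 = 138.5·ln 44.84 − 305.0 = 138.5·3.8031 − 305.0 = 221.729.
Rounded: 222.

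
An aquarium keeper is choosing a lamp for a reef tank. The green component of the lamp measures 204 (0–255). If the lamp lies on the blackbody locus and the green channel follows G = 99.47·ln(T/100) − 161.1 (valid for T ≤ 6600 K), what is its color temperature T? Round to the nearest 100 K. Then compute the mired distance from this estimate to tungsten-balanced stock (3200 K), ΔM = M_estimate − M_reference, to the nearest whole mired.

-56 mireds

ln t = (204 + 161.1) / 99.47 = 3.6705.
t = e^3.6705 = 39.270.
T = 100·t = 3927 K → 3900 K to the nearest 100 K.
M_estimate = 10⁶/3900 = 256.41; M_reference = 10⁶/3200 = 312.50.
ΔM = 256.41 − 312.50 = -56.09 → -56 mireds.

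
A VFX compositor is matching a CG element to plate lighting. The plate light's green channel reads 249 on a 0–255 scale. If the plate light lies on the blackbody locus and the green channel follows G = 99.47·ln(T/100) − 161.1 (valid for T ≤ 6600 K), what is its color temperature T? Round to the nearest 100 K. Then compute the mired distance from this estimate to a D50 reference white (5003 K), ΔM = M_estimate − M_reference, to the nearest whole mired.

ln t = (249 + 161.1) / 99.47 = 4.1229.
t = e^4.1229 = 61.735.
T = 100·t = 6174 K → 6200 K to the nearest 100 K.
M_estimate = 10⁶/6200 = 161.29; M_reference = 10⁶/5003 = 199.88.
ΔM = 161.29 − 199.88 = -38.59 → -39 mireds.

-39 mireds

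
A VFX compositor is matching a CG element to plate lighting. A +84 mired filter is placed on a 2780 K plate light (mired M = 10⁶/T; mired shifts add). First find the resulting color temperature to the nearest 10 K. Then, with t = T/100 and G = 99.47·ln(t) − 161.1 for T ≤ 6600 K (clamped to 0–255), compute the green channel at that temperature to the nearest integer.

M_in = 10⁶/2780 = 359.71; M_out = 359.71 + (+84) = 443.71.
T_out = 10⁶/443.71 = 2253.7 K → 2250 K; t = 22.5.
G = 99.47·ln 22.5 − 161.1 = 99.47·3.1135 − 161.1 = 148.601.
Rounded: 149.

149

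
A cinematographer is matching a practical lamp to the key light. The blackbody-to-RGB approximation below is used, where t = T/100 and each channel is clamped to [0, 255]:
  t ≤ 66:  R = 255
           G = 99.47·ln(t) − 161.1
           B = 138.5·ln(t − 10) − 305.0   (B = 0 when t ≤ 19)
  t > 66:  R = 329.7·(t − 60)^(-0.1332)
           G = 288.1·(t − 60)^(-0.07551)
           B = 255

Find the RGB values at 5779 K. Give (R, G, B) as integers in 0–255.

(255, 242, 231)

t = 5779/100 = 57.79; the t ≤ 66 branch applies.
R = 255 by definition for t ≤ 66.
G = 99.47·ln 57.79 − 161.1 = 99.47·4.0568 − 161.1 = 242.431.
B = 138.5·ln(57.79 − 10) − 305.0 = 138.5·ln 47.79 − 305.0 = 138.5·3.8668 − 305.0 = 230.554.
Rounded: (255, 242, 231).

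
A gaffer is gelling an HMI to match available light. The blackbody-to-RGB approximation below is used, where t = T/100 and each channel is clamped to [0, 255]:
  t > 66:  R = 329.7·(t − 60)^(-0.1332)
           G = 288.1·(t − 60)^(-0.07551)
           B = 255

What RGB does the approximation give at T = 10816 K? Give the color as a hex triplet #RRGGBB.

t = 10816/100 = 108.16; the t > 66 branch applies.
R = 329.7·(108.16 − 60)^(-0.1332) = 329.7·48.16^(-0.1332) = 329.7·0.59685 = 196.782.
G = 288.1·(108.16 − 60)^(-0.07551) = 288.1·48.16^(-0.07551) = 288.1·0.74635 = 215.022.
B = 255 by definition for t > 66.
Rounded: (197, 215, 255).
In hex: #C5D7FF.

#C5D7FF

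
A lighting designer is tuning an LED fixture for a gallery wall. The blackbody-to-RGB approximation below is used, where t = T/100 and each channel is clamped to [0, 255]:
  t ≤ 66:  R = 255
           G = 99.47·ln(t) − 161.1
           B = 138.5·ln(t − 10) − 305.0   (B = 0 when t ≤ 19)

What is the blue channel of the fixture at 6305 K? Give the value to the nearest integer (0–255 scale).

t = 6305/100 = 63.05; the t ≤ 66 branch applies.
B = 138.5·ln(63.05 − 10) − 305.0 = 138.5·ln 53.05 − 305.0 = 138.5·3.9712 − 305.0 = 245.016.
Rounded: 245.

245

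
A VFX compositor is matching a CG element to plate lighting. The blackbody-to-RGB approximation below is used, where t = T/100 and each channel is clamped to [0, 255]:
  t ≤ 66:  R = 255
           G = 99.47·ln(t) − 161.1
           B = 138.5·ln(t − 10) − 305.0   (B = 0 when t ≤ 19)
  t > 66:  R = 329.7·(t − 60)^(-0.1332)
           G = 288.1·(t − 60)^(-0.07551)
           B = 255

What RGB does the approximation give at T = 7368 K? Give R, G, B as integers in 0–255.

R=233, G=236, B=255

t = 7368/100 = 73.68; the t > 66 branch applies.
R = 329.7·(73.68 − 60)^(-0.1332) = 329.7·13.68^(-0.1332) = 329.7·0.70579 = 232.698.
G = 288.1·(73.68 − 60)^(-0.07551) = 288.1·13.68^(-0.07551) = 288.1·0.82076 = 236.460.
B = 255 by definition for t > 66.
Rounded: (233, 236, 255).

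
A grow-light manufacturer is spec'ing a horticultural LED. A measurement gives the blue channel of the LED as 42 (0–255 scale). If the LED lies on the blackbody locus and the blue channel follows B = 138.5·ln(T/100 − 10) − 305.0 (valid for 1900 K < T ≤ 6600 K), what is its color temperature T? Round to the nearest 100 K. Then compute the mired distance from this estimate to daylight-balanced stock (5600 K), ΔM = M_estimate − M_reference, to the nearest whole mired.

ln(t − 10) = (42 + 305.0) / 138.5 = 2.5054.
t − 10 = e^2.5054 = 12.249, so t = 22.249.
T = 100·t = 2225 K → 2200 K to the nearest 100 K.
M_estimate = 10⁶/2200 = 454.55; M_reference = 10⁶/5600 = 178.57.
ΔM = 454.55 − 178.57 = 275.97 → +276 mireds.

+276 mireds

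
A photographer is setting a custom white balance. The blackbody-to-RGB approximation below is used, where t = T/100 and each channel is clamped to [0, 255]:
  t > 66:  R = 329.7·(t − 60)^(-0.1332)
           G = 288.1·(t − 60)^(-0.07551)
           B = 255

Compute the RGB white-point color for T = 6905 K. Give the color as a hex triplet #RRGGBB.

t = 6905/100 = 69.05; the t > 66 branch applies.
R = 329.7·(69.05 − 60)^(-0.1332) = 329.7·9.05^(-0.1332) = 329.7·0.74572 = 245.863.
G = 288.1·(69.05 − 60)^(-0.07551) = 288.1·9.05^(-0.07551) = 288.1·0.84677 = 243.953.
B = 255 by definition for t > 66.
Rounded: (246, 244, 255).
In hex: #F6F4FF.

#F6F4FF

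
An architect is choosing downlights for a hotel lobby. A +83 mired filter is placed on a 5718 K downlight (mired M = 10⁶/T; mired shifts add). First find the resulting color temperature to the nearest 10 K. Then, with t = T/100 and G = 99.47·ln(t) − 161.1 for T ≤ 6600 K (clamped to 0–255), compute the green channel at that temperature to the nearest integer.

203

M_in = 10⁶/5718 = 174.89; M_out = 174.89 + (+83) = 257.89.
T_out = 10⁶/257.89 = 3877.7 K → 3880 K; t = 38.8.
G = 99.47·ln 38.8 − 161.1 = 99.47·3.6584 − 161.1 = 202.803.
Rounded: 203.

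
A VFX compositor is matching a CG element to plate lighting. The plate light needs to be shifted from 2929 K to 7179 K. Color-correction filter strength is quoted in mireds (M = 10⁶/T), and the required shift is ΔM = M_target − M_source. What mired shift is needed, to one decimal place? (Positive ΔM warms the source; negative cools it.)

M_source = 10⁶/2929 = 341.413; M_target = 10⁶/7179 = 139.295.
ΔM = 139.295 − 341.413 = -202.118 → -202.1 mireds, a cooling shift.

-202.1 mireds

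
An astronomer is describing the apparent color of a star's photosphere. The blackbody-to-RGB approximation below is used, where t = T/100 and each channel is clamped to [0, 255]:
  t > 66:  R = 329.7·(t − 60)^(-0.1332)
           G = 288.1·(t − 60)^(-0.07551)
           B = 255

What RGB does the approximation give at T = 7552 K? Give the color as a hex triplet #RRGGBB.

t = 7552/100 = 75.52; the t > 66 branch applies.
R = 329.7·(75.52 − 60)^(-0.1332) = 329.7·15.52^(-0.1332) = 329.7·0.69402 = 228.819.
G = 288.1·(75.52 − 60)^(-0.07551) = 288.1·15.52^(-0.07551) = 288.1·0.81297 = 234.217.
B = 255 by definition for t > 66.
Rounded: (229, 234, 255).
In hex: #E5EAFF.

#E5EAFF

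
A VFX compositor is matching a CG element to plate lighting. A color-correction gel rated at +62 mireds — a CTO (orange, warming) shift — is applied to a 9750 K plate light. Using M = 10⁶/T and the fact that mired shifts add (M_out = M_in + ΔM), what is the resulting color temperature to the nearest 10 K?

6080 K

M_in = 10⁶/9750 = 102.56 mireds.
M_out = 102.56 + (+62) = 164.56 mireds.
T_out = 10⁶/164.56 = 6076.7 K → 6080 K.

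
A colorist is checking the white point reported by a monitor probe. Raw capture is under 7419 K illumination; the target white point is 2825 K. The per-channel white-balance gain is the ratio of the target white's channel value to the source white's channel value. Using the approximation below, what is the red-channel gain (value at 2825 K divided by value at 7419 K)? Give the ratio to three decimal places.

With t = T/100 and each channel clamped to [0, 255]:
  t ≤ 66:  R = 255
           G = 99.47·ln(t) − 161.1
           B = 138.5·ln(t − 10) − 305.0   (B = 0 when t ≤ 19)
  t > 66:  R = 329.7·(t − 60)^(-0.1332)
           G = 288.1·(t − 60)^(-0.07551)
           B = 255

At 7419 K (t = 74.19):
  R = 329.7·(74.19 − 60)^(-0.1332) = 329.7·14.19^(-0.1332) = 329.7·0.70235 = 231.566.
At 2825 K (t = 28.25):
  R = 255 by definition for t ≤ 66.
Gain = 255.000 / 231.566 = 1.1012 → 1.101.

1.101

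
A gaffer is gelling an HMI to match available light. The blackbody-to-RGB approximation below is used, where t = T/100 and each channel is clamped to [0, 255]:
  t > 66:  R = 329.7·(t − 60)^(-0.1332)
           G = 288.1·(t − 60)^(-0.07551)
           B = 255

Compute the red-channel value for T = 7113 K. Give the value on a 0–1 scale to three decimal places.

0.938

t = 7113/100 = 71.13; the t > 66 branch applies.
R = 329.7·(71.13 − 60)^(-0.1332) = 329.7·11.13^(-0.1332) = 329.7·0.72545 = 239.181.
On a 0–1 scale: 239.181/255 = 0.9380 → 0.938.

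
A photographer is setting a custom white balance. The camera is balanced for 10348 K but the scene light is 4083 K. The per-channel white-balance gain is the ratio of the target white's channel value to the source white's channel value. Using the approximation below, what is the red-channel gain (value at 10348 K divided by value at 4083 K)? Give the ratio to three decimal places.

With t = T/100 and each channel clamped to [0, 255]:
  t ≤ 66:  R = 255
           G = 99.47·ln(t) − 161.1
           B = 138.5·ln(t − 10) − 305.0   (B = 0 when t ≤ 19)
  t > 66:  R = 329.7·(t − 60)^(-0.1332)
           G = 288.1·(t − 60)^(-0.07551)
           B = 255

At 4083 K (t = 40.83):
  R = 255 by definition for t ≤ 66.
At 10348 K (t = 103.48):
  R = 329.7·(103.48 − 60)^(-0.1332) = 329.7·43.48^(-0.1332) = 329.7·0.60503 = 199.480.
Gain = 199.480 / 255.000 = 0.7823 → 0.782.

0.782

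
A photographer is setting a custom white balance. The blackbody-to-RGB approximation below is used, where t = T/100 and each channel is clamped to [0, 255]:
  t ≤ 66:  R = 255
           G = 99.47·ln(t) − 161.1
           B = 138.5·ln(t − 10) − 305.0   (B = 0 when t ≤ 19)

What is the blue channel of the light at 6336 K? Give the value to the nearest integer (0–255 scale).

246

t = 6336/100 = 63.36; the t ≤ 66 branch applies.
B = 138.5·ln(63.36 − 10) − 305.0 = 138.5·ln 53.36 − 305.0 = 138.5·3.9771 − 305.0 = 245.823.
Rounded: 246.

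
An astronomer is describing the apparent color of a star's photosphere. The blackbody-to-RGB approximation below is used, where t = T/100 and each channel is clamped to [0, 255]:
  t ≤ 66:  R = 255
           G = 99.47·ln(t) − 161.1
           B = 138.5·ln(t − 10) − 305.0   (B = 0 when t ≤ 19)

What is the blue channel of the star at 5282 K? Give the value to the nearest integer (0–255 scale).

215

t = 5282/100 = 52.82; the t ≤ 66 branch applies.
B = 138.5·ln(52.82 − 10) − 305.0 = 138.5·ln 42.82 − 305.0 = 138.5·3.7570 − 305.0 = 215.345.
Rounded: 215.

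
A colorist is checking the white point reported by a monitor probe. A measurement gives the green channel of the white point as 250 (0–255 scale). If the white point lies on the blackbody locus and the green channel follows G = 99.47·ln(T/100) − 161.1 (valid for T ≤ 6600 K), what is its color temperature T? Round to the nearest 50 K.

ln t = (250 + 161.1) / 99.47 = 4.1329.
t = e^4.1329 = 62.359.
T = 100·t = 6236 K → 6250 K to the nearest 50 K.

6250 K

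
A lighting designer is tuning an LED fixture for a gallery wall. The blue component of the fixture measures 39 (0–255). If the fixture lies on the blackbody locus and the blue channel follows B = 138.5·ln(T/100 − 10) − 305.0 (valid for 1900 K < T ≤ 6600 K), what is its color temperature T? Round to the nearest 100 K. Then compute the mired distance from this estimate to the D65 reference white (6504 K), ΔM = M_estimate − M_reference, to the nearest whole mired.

+301 mireds

ln(t − 10) = (39 + 305.0) / 138.5 = 2.4838.
t − 10 = e^2.4838 = 11.986, so t = 21.986.
T = 100·t = 2199 K → 2200 K to the nearest 100 K.
M_estimate = 10⁶/2200 = 454.55; M_reference = 10⁶/6504 = 153.75.
ΔM = 454.55 − 153.75 = 300.79 → +301 mireds.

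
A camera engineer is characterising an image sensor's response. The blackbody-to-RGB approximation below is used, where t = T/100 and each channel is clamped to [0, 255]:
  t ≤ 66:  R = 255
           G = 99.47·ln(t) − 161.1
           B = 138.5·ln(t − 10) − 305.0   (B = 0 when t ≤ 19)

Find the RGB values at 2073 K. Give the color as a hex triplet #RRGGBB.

t = 2073/100 = 20.73; the t ≤ 66 branch applies.
R = 255 by definition for t ≤ 66.
G = 99.47·ln 20.73 − 161.1 = 99.47·3.0316 − 161.1 = 140.451.
B = 138.5·ln(20.73 − 10) − 305.0 = 138.5·ln 10.73 − 305.0 = 138.5·2.3730 − 305.0 = 23.667.
Rounded: (255, 140, 24).
In hex: #FF8C18.

#FF8C18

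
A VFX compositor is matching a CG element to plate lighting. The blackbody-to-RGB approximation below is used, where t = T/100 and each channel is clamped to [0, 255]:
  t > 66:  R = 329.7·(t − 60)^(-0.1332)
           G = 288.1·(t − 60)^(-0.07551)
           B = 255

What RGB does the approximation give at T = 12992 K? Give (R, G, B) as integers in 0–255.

(187, 209, 255)

t = 12992/100 = 129.92; the t > 66 branch applies.
R = 329.7·(129.92 − 60)^(-0.1332) = 329.7·69.92^(-0.1332) = 329.7·0.56794 = 187.248.
G = 288.1·(129.92 − 60)^(-0.07551) = 288.1·69.92^(-0.07551) = 288.1·0.72563 = 209.053.
B = 255 by definition for t > 66.
Rounded: (187, 209, 255).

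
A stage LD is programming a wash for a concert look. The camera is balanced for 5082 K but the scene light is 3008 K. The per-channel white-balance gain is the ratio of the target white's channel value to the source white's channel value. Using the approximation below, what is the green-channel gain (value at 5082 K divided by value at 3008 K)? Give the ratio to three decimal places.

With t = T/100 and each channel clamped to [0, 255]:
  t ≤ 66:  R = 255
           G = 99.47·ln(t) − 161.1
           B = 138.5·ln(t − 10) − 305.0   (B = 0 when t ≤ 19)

At 3008 K (t = 30.08):
  G = 99.47·ln 30.08 − 161.1 = 99.47·3.4039 − 161.1 = 177.482.
At 5082 K (t = 50.82):
  G = 99.47·ln 50.82 − 161.1 = 99.47·3.9283 − 161.1 = 229.647.
Gain = 229.647 / 177.482 = 1.2939 → 1.294.

1.294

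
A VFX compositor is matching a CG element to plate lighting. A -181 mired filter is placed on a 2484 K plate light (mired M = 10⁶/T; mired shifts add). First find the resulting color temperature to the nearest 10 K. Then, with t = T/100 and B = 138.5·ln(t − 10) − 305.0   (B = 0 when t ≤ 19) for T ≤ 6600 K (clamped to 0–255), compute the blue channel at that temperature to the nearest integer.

188

M_in = 10⁶/2484 = 402.58; M_out = 402.58 + (-181) = 221.58.
T_out = 10⁶/221.58 = 4513.1 K → 4510 K; t = 45.1.
B = 138.5·ln(45.1 − 10) − 305.0 = 138.5·ln 35.1 − 305.0 = 138.5·3.5582 − 305.0 = 187.811.
Rounded: 188.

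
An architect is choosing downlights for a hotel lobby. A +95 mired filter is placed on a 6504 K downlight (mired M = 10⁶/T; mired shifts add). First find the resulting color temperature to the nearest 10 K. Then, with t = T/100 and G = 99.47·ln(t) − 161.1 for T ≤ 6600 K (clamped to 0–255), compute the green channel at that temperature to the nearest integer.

M_in = 10⁶/6504 = 153.75; M_out = 153.75 + (+95) = 248.75.
T_out = 10⁶/248.75 = 4020.1 K → 4020 K; t = 40.2.
G = 99.47·ln 40.2 − 161.1 = 99.47·3.6939 − 161.1 = 206.329.
Rounded: 206.

206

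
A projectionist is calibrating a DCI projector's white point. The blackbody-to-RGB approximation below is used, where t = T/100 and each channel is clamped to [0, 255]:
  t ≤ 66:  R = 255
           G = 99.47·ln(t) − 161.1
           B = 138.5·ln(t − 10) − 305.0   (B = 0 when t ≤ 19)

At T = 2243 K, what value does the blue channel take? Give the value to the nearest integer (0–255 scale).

t = 2243/100 = 22.43; the t ≤ 66 branch applies.
B = 138.5·ln(22.43 − 10) − 305.0 = 138.5·ln 12.43 − 305.0 = 138.5·2.5201 − 305.0 = 44.036.
Rounded: 44.

44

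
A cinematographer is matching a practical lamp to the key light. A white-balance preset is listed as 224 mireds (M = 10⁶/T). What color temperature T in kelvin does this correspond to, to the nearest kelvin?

4464 K

T = 10⁶ / 224 = 4464.29 K → 4464 K.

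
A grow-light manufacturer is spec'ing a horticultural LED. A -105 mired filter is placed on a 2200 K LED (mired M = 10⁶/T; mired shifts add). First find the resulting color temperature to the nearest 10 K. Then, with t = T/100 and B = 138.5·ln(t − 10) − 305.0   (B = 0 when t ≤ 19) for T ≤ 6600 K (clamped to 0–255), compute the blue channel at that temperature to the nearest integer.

M_in = 10⁶/2200 = 454.55; M_out = 454.55 + (-105) = 349.55.
T_out = 10⁶/349.55 = 2860.9 K → 2860 K; t = 28.6.
B = 138.5·ln(28.6 − 10) − 305.0 = 138.5·ln 18.6 − 305.0 = 138.5·2.9232 − 305.0 = 99.858.
Rounded: 100.

100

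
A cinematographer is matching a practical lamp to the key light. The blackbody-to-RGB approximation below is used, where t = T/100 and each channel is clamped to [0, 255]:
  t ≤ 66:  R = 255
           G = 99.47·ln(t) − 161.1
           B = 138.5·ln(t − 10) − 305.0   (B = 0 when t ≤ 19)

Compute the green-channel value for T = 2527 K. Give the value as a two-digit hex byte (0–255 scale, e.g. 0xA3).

t = 2527/100 = 25.27; the t ≤ 66 branch applies.
G = 99.47·ln 25.27 − 161.1 = 99.47·3.2296 − 161.1 = 160.150.
Rounded: 160; in hex, 0xA0.

0xA0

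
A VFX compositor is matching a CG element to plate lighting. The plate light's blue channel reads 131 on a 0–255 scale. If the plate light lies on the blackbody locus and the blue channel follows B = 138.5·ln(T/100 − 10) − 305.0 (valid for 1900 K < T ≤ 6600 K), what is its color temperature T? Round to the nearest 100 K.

ln(t − 10) = (131 + 305.0) / 138.5 = 3.1480.
t − 10 = e^3.1480 = 23.290, so t = 33.290.
T = 100·t = 3329 K → 3300 K to the nearest 100 K.

3300 K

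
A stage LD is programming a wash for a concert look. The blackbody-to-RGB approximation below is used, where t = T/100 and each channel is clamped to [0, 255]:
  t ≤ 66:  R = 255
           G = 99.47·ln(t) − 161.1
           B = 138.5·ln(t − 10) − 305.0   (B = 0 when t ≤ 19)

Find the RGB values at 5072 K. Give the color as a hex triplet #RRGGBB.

t = 5072/100 = 50.72; the t ≤ 66 branch applies.
R = 255 by definition for t ≤ 66.
G = 99.47·ln 50.72 − 161.1 = 99.47·3.9263 − 161.1 = 229.451.
B = 138.5·ln(50.72 − 10) − 305.0 = 138.5·ln 40.72 − 305.0 = 138.5·3.7067 − 305.0 = 208.381.
Rounded: (255, 229, 208).
In hex: #FFE5D0.

#FFE5D0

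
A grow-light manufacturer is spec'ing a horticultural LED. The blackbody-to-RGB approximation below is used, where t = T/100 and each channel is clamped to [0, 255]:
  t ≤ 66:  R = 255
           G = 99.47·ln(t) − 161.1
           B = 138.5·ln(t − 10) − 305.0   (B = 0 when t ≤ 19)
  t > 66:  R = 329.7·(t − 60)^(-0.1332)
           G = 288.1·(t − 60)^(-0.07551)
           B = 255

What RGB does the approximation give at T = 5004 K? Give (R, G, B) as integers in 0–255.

t = 5004/100 = 50.04; the t ≤ 66 branch applies.
R = 255 by definition for t ≤ 66.
G = 99.47·ln 50.04 − 161.1 = 99.47·3.9128 − 161.1 = 228.108.
B = 138.5·ln(50.04 − 10) − 305.0 = 138.5·ln 40.04 − 305.0 = 138.5·3.6899 − 305.0 = 206.048.
Rounded: (255, 228, 206).

(255, 228, 206)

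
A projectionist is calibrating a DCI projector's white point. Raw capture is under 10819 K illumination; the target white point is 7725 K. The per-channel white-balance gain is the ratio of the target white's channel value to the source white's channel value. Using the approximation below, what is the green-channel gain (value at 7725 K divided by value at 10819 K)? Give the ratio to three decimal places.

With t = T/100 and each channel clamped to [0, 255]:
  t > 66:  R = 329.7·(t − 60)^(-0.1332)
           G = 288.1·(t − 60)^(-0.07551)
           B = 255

1.081

At 10819 K (t = 108.19):
  G = 288.1·(108.19 − 60)^(-0.07551) = 288.1·48.19^(-0.07551) = 288.1·0.74631 = 215.012.
At 7725 K (t = 77.25):
  G = 288.1·(77.25 − 60)^(-0.07551) = 288.1·17.25^(-0.07551) = 288.1·0.80651 = 232.356.
Gain = 232.356 / 215.012 = 1.0807 → 1.081.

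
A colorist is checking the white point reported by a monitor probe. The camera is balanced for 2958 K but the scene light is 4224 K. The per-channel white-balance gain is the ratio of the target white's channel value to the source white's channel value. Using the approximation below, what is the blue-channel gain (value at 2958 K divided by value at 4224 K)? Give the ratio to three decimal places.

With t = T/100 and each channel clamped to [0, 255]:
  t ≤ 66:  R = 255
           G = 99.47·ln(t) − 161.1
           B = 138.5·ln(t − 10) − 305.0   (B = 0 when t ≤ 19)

0.608

At 4224 K (t = 42.24):
  B = 138.5·ln(42.24 − 10) − 305.0 = 138.5·ln 32.24 − 305.0 = 138.5·3.4732 − 305.0 = 176.039.
At 2958 K (t = 29.58):
  B = 138.5·ln(29.58 − 10) − 305.0 = 138.5·ln 19.58 − 305.0 = 138.5·2.9745 − 305.0 = 106.969.
Gain = 106.969 / 176.039 = 0.6076 → 0.608.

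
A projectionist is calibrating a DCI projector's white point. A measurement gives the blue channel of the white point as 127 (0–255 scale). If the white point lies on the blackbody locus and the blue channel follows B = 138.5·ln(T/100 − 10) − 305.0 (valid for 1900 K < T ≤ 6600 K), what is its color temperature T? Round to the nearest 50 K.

3250 K

ln(t − 10) = (127 + 305.0) / 138.5 = 3.1191.
t − 10 = e^3.1191 = 22.627, so t = 32.627.
T = 100·t = 3263 K → 3250 K to the nearest 50 K.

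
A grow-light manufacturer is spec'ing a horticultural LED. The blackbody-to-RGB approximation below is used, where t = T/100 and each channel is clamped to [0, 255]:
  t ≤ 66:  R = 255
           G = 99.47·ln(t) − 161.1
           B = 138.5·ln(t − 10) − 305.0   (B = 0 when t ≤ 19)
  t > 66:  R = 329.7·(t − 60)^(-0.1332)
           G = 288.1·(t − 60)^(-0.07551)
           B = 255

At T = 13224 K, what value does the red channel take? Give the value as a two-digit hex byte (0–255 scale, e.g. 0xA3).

t = 13224/100 = 132.24; the t > 66 branch applies.
R = 329.7·(132.24 − 60)^(-0.1332) = 329.7·72.24^(-0.1332) = 329.7·0.56547 = 186.436.
Rounded: 186; in hex, 0xBA.

0xBA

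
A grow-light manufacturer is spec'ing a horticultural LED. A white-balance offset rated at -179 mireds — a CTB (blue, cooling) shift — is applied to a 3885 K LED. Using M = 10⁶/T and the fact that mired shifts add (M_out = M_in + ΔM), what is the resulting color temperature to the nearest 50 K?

M_in = 10⁶/3885 = 257.40 mireds.
M_out = 257.40 + (-179) = 78.40 mireds.
T_out = 10⁶/78.40 = 12755.1 K → 12750 K.

12750 K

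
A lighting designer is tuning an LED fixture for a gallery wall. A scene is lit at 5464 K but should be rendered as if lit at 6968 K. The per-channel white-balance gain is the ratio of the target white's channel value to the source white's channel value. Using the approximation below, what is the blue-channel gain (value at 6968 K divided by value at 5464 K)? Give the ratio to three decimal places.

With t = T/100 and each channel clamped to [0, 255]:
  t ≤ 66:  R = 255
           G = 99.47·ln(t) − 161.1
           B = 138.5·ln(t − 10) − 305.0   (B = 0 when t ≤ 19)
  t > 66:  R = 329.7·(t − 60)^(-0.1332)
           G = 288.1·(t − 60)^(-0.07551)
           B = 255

At 5464 K (t = 54.64):
  B = 138.5·ln(54.64 − 10) − 305.0 = 138.5·ln 44.64 − 305.0 = 138.5·3.7986 − 305.0 = 221.110.
At 6968 K (t = 69.68):
  B = 255 by definition for t > 66.
Gain = 255.000 / 221.110 = 1.1533 → 1.153.

1.153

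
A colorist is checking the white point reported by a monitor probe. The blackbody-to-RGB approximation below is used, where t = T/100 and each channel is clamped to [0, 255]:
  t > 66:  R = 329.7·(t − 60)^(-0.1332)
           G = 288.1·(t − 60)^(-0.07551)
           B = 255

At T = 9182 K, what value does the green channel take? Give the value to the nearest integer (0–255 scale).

222

t = 9182/100 = 91.82; the t > 66 branch applies.
G = 288.1·(91.82 − 60)^(-0.07551) = 288.1·31.82^(-0.07551) = 288.1·0.77007 = 221.858.
Rounded: 222.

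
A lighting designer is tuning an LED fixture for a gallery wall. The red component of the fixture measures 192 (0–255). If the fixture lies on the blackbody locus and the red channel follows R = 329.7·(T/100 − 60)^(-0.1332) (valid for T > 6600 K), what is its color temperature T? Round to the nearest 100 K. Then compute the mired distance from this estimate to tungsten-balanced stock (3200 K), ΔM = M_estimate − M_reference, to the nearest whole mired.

(t − 60)^(-0.1332) = 192/329.7 = 0.58235.
t − 60 = 0.58235^(1/-0.1332) = 0.58235^(-7.508) = 57.929, so t = 117.929.
T = 100·t = 11793 K → 11800 K to the nearest 100 K.
M_estimate = 10⁶/11800 = 84.75; M_reference = 10⁶/3200 = 312.50.
ΔM = 84.75 − 312.50 = -227.75 → -228 mireds.

-228 mireds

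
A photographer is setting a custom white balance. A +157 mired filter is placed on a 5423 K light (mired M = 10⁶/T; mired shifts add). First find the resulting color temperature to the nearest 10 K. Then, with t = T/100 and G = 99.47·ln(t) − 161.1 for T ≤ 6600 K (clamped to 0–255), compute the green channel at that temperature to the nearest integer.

M_in = 10⁶/5423 = 184.40; M_out = 184.40 + (+157) = 341.40.
T_out = 10⁶/341.40 = 2929.1 K → 2930 K; t = 29.3.
G = 99.47·ln 29.3 − 161.1 = 99.47·3.3776 − 161.1 = 174.869.
Rounded: 175.

175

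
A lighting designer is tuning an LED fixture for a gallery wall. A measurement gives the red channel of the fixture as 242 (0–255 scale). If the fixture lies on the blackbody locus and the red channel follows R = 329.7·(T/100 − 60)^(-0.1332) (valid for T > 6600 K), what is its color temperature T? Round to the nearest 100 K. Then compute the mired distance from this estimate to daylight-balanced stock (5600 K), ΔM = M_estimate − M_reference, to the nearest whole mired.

-36 mireds

(t − 60)^(-0.1332) = 242/329.7 = 0.73400.
t − 60 = 0.73400^(1/-0.1332) = 0.73400^(-7.508) = 10.193, so t = 70.193.
T = 100·t = 7019 K → 7000 K to the nearest 100 K.
M_estimate = 10⁶/7000 = 142.86; M_reference = 10⁶/5600 = 178.57.
ΔM = 142.86 − 178.57 = -35.71 → -36 mireds.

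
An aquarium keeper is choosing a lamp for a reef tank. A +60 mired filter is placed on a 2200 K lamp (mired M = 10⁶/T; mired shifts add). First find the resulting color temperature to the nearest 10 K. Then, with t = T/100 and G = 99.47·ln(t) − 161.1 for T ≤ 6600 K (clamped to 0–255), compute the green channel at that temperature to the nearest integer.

M_in = 10⁶/2200 = 454.55; M_out = 454.55 + (+60) = 514.55.
T_out = 10⁶/514.55 = 1943.5 K → 1940 K; t = 19.4.
G = 99.47·ln 19.4 − 161.1 = 99.47·2.9653 − 161.1 = 133.856.
Rounded: 134.

134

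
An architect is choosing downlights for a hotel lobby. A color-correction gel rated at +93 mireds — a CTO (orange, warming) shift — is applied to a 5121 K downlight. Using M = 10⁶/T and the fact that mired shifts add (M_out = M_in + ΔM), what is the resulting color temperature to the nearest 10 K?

M_in = 10⁶/5121 = 195.27 mireds.
M_out = 195.27 + (+93) = 288.27 mireds.
T_out = 10⁶/288.27 = 3468.9 K → 3470 K.

3470 K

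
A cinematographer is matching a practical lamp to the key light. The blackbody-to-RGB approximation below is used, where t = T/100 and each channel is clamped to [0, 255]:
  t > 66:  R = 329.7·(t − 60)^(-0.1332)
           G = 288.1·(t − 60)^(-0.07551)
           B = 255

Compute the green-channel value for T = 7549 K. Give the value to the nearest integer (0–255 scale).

t = 7549/100 = 75.49; the t > 66 branch applies.
G = 288.1·(75.49 − 60)^(-0.07551) = 288.1·15.49^(-0.07551) = 288.1·0.81309 = 234.252.
Rounded: 234.

234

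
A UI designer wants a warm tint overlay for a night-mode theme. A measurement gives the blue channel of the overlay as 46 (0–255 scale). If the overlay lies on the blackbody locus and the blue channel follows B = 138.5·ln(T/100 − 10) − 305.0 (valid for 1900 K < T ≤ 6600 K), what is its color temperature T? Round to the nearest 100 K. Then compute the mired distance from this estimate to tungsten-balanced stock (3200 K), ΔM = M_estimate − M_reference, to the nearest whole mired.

ln(t − 10) = (46 + 305.0) / 138.5 = 2.5343.
t − 10 = e^2.5343 = 12.608, so t = 22.608.
T = 100·t = 2261 K → 2300 K to the nearest 100 K.
M_estimate = 10⁶/2300 = 434.78; M_reference = 10⁶/3200 = 312.50.
ΔM = 434.78 − 312.50 = 122.28 → +122 mireds.

+122 mireds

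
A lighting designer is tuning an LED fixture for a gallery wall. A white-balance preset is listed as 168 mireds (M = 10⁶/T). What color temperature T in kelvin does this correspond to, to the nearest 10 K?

5950 K

T = 10⁶ / 168 = 5952.38 K → 5950 K.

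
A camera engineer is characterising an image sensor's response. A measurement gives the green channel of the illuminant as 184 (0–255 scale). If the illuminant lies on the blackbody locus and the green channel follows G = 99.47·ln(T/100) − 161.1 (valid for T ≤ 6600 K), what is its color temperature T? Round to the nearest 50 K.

ln t = (184 + 161.1) / 99.47 = 3.4694.
t = e^3.4694 = 32.117.
T = 100·t = 3212 K → 3200 K to the nearest 50 K.

3200 K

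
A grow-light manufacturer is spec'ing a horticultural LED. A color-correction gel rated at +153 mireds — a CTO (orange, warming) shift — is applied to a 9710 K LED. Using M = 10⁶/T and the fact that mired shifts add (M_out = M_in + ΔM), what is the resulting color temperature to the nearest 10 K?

3910 K

M_in = 10⁶/9710 = 102.99 mireds.
M_out = 102.99 + (+153) = 255.99 mireds.
T_out = 10⁶/255.99 = 3906.5 K → 3910 K.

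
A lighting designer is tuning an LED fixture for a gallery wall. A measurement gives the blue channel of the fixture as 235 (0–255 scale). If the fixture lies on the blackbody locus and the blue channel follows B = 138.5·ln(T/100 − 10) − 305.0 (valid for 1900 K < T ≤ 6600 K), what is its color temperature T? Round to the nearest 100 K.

ln(t − 10) = (235 + 305.0) / 138.5 = 3.8989.
t − 10 = e^3.8989 = 49.349, so t = 59.349.
T = 100·t = 5935 K → 5900 K to the nearest 100 K.

5900 K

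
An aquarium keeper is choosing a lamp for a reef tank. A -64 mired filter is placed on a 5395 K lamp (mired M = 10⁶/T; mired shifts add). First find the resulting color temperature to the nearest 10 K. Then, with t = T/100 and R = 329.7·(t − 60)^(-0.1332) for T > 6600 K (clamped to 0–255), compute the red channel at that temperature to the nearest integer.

218

M_in = 10⁶/5395 = 185.36; M_out = 185.36 + (-64) = 121.36.
T_out = 10⁶/121.36 = 8240.2 K → 8240 K; t = 82.4.
R = 329.7·(82.4 − 60)^(-0.1332) = 329.7·22.4^(-0.1332) = 329.7·0.66092 = 217.904.
Rounded: 218.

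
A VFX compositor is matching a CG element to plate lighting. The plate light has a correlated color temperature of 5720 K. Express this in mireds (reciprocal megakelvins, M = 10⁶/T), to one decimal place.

174.8 mireds

M = 10⁶ / 5720 = 174.825 → 174.8 mireds.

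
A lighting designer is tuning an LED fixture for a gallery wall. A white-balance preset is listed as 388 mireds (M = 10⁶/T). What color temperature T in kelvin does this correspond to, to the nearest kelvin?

2577 K

T = 10⁶ / 388 = 2577.32 K → 2577 K.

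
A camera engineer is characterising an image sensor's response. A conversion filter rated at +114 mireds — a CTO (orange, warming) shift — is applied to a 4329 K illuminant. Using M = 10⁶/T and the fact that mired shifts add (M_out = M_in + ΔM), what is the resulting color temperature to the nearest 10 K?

2900 K

M_in = 10⁶/4329 = 231.00 mireds.
M_out = 231.00 + (+114) = 345.00 mireds.
T_out = 10⁶/345.00 = 2898.5 K → 2900 K.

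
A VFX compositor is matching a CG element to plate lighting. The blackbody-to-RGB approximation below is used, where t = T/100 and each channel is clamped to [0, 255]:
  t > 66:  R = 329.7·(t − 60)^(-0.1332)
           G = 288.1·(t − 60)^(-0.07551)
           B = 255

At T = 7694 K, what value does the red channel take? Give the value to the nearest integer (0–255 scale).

226

t = 7694/100 = 76.94; the t > 66 branch applies.
R = 329.7·(76.94 − 60)^(-0.1332) = 329.7·16.94^(-0.1332) = 329.7·0.68598 = 226.166.
Rounded: 226.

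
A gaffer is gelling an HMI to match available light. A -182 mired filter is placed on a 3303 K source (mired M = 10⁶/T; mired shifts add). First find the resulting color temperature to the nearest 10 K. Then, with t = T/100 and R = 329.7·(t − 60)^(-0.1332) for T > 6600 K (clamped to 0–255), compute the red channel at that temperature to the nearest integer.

217

M_in = 10⁶/3303 = 302.76; M_out = 302.76 + (-182) = 120.76.
T_out = 10⁶/120.76 = 8281.2 K → 8280 K; t = 82.8.
R = 329.7·(82.8 − 60)^(-0.1332) = 329.7·22.8^(-0.1332) = 329.7·0.65936 = 217.391.
Rounded: 217.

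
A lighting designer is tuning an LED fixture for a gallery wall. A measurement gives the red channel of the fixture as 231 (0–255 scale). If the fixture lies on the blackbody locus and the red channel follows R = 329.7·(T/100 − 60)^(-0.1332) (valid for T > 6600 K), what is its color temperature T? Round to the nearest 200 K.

(t − 60)^(-0.1332) = 231/329.7 = 0.70064.
t − 60 = 0.70064^(1/-0.1332) = 0.70064^(-7.508) = 14.453, so t = 74.453.
T = 100·t = 7445 K → 7400 K to the nearest 200 K.

7400 K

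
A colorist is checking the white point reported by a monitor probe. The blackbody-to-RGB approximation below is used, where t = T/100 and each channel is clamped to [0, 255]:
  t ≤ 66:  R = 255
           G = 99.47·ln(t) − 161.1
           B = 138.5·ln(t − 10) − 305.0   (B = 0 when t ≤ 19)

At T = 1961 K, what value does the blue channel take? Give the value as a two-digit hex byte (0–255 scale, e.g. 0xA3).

t = 1961/100 = 19.61; the t ≤ 66 branch applies.
B = 138.5·ln(19.61 − 10) − 305.0 = 138.5·ln 9.61 − 305.0 = 138.5·2.2628 − 305.0 = 8.398.
Rounded: 8; in hex, 0x08.

0x08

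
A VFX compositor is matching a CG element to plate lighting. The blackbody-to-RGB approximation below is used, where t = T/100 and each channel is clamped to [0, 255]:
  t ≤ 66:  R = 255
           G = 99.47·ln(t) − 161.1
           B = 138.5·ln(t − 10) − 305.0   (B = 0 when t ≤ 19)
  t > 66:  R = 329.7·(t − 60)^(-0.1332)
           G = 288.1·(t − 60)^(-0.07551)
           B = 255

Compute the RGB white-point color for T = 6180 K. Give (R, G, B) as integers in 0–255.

(255, 249, 242)

t = 6180/100 = 61.8; the t ≤ 66 branch applies.
R = 255 by definition for t ≤ 66.
G = 99.47·ln 61.8 − 161.1 = 99.47·4.1239 − 161.1 = 249.105.
B = 138.5·ln(61.8 − 10) − 305.0 = 138.5·ln 51.8 − 305.0 = 138.5·3.9474 − 305.0 = 241.714.
Rounded: (255, 249, 242).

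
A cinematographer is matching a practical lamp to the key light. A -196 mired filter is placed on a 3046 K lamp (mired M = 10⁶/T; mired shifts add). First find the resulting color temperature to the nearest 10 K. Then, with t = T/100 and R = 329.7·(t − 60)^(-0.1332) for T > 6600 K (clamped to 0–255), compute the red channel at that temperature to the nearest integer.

229

M_in = 10⁶/3046 = 328.30; M_out = 328.30 + (-196) = 132.30.
T_out = 10⁶/132.30 = 7558.6 K → 7560 K; t = 75.6.
R = 329.7·(75.6 − 60)^(-0.1332) = 329.7·15.6^(-0.1332) = 329.7·0.69355 = 228.662.
Rounded: 229.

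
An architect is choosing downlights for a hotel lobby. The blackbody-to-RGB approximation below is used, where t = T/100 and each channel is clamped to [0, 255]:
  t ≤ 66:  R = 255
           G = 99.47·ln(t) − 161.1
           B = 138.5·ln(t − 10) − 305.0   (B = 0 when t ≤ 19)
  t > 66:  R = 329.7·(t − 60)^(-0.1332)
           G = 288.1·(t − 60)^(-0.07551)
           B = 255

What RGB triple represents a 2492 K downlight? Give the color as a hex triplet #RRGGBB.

#FF9F45

t = 2492/100 = 24.92; the t ≤ 66 branch applies.
R = 255 by definition for t ≤ 66.
G = 99.47·ln 24.92 − 161.1 = 99.47·3.2157 − 161.1 = 158.763.
B = 138.5·ln(24.92 − 10) − 305.0 = 138.5·ln 14.92 − 305.0 = 138.5·2.7027 − 305.0 = 69.324.
Rounded: (255, 159, 69).
In hex: #FF9F45.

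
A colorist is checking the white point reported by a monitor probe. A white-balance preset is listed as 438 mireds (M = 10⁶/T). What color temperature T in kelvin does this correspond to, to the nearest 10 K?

2280 K

T = 10⁶ / 438 = 2283.11 K → 2280 K.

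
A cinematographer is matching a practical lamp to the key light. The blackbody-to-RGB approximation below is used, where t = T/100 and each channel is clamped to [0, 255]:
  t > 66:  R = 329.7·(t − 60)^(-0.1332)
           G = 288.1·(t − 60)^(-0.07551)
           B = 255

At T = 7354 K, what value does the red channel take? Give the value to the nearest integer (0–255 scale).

233

t = 7354/100 = 73.54; the t > 66 branch applies.
R = 329.7·(73.54 − 60)^(-0.1332) = 329.7·13.54^(-0.1332) = 329.7·0.70675 = 233.017.
Rounded: 233.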